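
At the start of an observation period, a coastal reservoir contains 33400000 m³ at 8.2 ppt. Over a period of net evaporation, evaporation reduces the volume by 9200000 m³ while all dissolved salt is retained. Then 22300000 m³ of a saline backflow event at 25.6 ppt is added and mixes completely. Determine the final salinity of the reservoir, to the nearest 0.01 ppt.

18.17 ppt

After evaporation: salt = 33,400,000×8.2 = 273,880,000; volume = 33,400,000 − 9,200,000 = 24,200,000 m³
After mixing: salt = 273,880,000 + 22,300,000×25.6 = 844,760,000; volume = 24,200,000 + 22,300,000 = 46,500,000 m³
S = 844,760,000 / 46,500,000 = 18.1669 ppt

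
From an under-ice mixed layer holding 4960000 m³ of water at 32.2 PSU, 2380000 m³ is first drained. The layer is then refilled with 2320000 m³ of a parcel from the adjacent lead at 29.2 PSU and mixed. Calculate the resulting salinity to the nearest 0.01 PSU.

30.78 PSU

Remaining after removal: 2,580,000 m³ at 32.2 PSU (salt = 83,076,000)
After addition: salt = 83,076,000 + 2,320,000×29.2 = 150,820,000; volume = 4,900,000 m³
S = 150,820,000 / 4,900,000 = 30.7796 PSU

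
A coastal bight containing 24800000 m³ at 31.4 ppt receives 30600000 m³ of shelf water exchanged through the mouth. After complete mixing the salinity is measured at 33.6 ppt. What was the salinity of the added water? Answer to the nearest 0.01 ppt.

Salt balance: 24,800,000×31.4 + 30,600,000×S = 55,400,000×33.6
778,720,000 + 30,600,000·S = 1,861,440,000
S = (1,861,440,000 − 778,720,000) / 30,600,000 = 35.383 ppt

35.38 ppt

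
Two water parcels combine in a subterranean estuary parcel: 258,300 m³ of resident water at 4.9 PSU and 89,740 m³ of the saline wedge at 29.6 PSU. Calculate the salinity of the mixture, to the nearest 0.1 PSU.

11.3 PSU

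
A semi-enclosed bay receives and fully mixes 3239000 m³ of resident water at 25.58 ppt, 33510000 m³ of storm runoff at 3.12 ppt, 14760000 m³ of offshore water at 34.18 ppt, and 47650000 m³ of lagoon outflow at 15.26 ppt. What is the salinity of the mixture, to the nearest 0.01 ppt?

14.31 ppt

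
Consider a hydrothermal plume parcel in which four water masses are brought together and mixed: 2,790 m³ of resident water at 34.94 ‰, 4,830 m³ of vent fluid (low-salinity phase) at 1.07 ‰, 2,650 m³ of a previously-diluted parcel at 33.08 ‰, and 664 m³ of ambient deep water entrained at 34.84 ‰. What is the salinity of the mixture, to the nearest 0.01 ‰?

19.52 ‰

Mass of salt is conserved:
salt = 2,790×34.94 + 4,830×1.07 + 2,650×33.08 + 664×34.84 = 97,482.6 + 5,168.1 + 87,662 + 23,133.76 = 213,446.46
volume = 2,790 + 4,830 + 2,650 + 664 = 10,934 m³
S = 213,446.46 / 10,934 = 19.5214 ‰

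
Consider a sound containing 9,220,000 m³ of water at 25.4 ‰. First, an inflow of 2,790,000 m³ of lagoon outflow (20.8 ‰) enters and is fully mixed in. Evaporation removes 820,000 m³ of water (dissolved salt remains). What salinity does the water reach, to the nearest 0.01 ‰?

After mixing: salt = 9,220,000×25.4 + 2,790,000×20.8 = 292,220,000; volume = 12,010,000 m³
After evaporation: salt unchanged = 292,220,000; volume = 12,010,000 − 820,000 = 11,190,000 m³
S = 292,220,000 / 11,190,000 = 26.1144 ‰

26.11 ‰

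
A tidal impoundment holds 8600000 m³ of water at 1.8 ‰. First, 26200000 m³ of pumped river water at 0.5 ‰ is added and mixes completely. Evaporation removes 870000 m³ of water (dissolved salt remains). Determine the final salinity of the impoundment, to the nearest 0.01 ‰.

After mixing: salt = 8,600,000×1.8 + 26,200,000×0.5 = 28,580,000; volume = 34,800,000 m³
After evaporation: salt unchanged = 28,580,000; volume = 34,800,000 − 870,000 = 33,930,000 m³
S = 28,580,000 / 33,930,000 = 0.8423 ‰

0.84 ‰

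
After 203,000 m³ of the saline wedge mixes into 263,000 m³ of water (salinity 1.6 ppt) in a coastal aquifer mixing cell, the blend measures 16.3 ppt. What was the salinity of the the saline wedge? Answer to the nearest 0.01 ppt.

Salt balance: 263,000×1.6 + 203,000×S = 466,000×16.3
420,800 + 203,000·S = 7,595,800
S = (7,595,800 − 420,800) / 203,000 = 35.3448 ppt

35.34 ppt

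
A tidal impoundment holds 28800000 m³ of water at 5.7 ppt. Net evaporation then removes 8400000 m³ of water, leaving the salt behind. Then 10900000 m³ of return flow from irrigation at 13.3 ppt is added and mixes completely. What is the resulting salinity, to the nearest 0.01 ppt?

After evaporation: salt = 28,800,000×5.7 = 164,160,000; volume = 28,800,000 − 8,400,000 = 20,400,000 m³
After mixing: salt = 164,160,000 + 10,900,000×13.3 = 309,130,000; volume = 20,400,000 + 10,900,000 = 31,300,000 m³
S = 309,130,000 / 31,300,000 = 9.8764 ppt

9.88 ppt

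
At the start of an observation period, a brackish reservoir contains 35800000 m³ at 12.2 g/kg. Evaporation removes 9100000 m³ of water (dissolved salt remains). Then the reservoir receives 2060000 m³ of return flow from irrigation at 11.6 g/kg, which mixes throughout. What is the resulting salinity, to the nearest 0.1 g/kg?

After evaporation: salt = 35,800,000×12.2 = 436,760,000; volume = 35,800,000 − 9,100,000 = 26,700,000 m³
After mixing: salt = 436,760,000 + 2,060,000×11.6 = 460,656,000; volume = 26,700,000 + 2,060,000 = 28,760,000 m³
S = 460,656,000 / 28,760,000 = 16.0172 g/kg

16.0 g/kg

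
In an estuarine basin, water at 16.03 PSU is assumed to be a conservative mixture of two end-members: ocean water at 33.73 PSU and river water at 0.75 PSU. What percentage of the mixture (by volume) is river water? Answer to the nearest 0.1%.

53.7%

Let f be the freshwater fraction. Salt balance per unit volume:
f×0.75 + (1−f)×33.73 = 16.03
f = (33.73 − 16.03) / (33.73 − 0.75) = 17.7/32.98 = 0.5367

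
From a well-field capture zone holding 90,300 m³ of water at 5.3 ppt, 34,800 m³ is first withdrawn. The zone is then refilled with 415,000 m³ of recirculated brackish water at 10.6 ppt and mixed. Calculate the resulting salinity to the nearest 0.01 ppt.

9.97 ppt

Remaining after removal: 55,500 m³ at 5.3 ppt (salt = 294,150)
After addition: salt = 294,150 + 415,000×10.6 = 4,693,150; volume = 470,500 m³
S = 4,693,150 / 470,500 = 9.9748 ppt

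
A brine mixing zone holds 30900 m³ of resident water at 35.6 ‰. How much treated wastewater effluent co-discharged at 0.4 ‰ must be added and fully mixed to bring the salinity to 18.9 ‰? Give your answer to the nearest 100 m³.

27900 m³

Salt balance: 30,900×35.6 + V×0.4 = (30,900+V)×18.9
1,100,040 + 0.4V = 584,010 + 18.9V
516,030 = 18.5V
V = 27,893.51 m³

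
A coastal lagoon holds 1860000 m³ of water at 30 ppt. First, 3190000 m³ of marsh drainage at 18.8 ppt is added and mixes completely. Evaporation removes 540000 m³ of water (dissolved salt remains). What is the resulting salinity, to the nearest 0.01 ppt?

After mixing: salt = 1,860,000×30 + 3,190,000×18.8 = 115,772,000; volume = 5,050,000 m³
After evaporation: salt unchanged = 115,772,000; volume = 5,050,000 − 540,000 = 4,510,000 m³
S = 115,772,000 / 4,510,000 = 25.6701 ppt

25.67 ppt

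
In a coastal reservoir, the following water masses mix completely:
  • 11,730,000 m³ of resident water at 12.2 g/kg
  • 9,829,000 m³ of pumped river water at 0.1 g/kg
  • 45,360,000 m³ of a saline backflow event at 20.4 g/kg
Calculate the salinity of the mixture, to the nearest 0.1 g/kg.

16.0 g/kg

Mass of salt is conserved:
salt = 11,730,000×12.2 + 9,829,000×0.1 + 45,360,000×20.4 = 143,106,000 + 982,900 + 925,344,000 = 1,069,432,900
volume = 11,730,000 + 9,829,000 + 45,360,000 = 66,919,000 m³
S = 1,069,432,900 / 66,919,000 = 15.981 g/kg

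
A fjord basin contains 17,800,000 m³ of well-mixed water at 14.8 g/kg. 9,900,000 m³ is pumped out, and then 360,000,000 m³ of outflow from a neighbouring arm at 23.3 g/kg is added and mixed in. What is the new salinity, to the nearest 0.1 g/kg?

23.1 g/kg

Remaining after removal: 7,900,000 m³ at 14.8 g/kg (salt = 116,920,000)
After addition: salt = 116,920,000 + 360,000,000×23.3 = 8,504,920,000; volume = 367,900,000 m³
S = 8,504,920,000 / 367,900,000 = 23.1175 g/kg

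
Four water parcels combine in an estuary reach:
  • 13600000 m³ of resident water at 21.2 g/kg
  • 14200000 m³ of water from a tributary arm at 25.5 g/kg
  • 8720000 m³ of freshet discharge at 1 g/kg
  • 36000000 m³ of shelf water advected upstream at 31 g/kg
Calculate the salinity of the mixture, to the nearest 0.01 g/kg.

24.48 g/kg

By conservation of dissolved salt,
salt = 13,600,000×21.2 + 14,200,000×25.5 + 8,720,000×1 + 36,000,000×31 = 288,320,000 + 362,100,000 + 8,720,000 + 1,116,000,000 = 1,775,140,000
volume = 13,600,000 + 14,200,000 + 8,720,000 + 36,000,000 = 72,520,000 m³
S = 1,775,140,000 / 72,520,000 = 24.4779 g/kg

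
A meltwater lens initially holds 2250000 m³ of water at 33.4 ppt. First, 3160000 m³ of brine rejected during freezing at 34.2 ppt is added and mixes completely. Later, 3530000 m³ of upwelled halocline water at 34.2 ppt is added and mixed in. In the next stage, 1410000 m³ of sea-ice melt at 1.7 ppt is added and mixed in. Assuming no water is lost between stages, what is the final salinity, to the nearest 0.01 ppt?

29.60 ppt

Total salt / total volume:
Initial salt = 2,250,000×33.4 = 75,150,000
After stage 1: salt = 75,150,000 + 3,160,000×34.2 = 183,222,000; volume = 5,410,000 m³; S = 33.867 ppt
After stage 2: salt = 183,222,000 + 3,530,000×34.2 = 303,948,000; volume = 8,940,000 m³; S = 33.999 ppt
After stage 3: salt = 303,948,000 + 1,410,000×1.7 = 306,345,000; volume = 10,350,000 m³
S = 306,345,000 / 10,350,000 = 29.5986 ppt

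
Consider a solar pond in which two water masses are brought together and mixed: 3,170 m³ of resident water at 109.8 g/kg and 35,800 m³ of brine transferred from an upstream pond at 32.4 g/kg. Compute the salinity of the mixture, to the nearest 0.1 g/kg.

38.7 g/kg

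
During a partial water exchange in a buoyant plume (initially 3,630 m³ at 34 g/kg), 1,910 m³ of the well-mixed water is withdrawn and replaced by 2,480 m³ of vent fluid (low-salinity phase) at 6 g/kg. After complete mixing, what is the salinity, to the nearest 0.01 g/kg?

17.47 g/kg

Remaining after removal: 1,720 m³ at 34 g/kg (salt = 58,480)
After addition: salt = 58,480 + 2,480×6 = 73,360; volume = 4,200 m³
S = 73,360 / 4,200 = 17.4667 g/kg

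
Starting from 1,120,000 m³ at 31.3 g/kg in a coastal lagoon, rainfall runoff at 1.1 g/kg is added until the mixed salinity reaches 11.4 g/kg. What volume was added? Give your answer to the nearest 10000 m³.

2160000 m³

Salt balance: 1,120,000×31.3 + V×1.1 = (1,120,000+V)×11.4
35,056,000 + 1.1V = 12,768,000 + 11.4V
22,288,000 = 10.3V
V = 2,163,883.5 m³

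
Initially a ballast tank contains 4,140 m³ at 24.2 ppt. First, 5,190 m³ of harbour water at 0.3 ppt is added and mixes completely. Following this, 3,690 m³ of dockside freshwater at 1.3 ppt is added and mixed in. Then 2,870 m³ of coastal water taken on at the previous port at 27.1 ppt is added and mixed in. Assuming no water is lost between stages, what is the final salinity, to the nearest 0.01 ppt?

11.60 ppt

By conservation of dissolved salt,
Initial salt = 4,140×24.2 = 100,188
After stage 1: salt = 100,188 + 5,190×0.3 = 101,745; volume = 9,330 m³; S = 10.905 ppt
After stage 2: salt = 101,745 + 3,690×1.3 = 106,542; volume = 13,020 m³; S = 8.183 ppt
After stage 3: salt = 106,542 + 2,870×27.1 = 184,319; volume = 15,890 m³
S = 184,319 / 15,890 = 11.5997 ppt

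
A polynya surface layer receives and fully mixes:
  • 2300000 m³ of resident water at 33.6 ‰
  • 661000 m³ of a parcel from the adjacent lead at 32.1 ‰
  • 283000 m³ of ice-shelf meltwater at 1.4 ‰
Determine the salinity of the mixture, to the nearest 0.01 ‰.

Mass of salt is conserved:
salt = 2,300,000×33.6 + 661,000×32.1 + 283,000×1.4 = 77,280,000 + 21,218,100 + 396,200 = 98,894,300
volume = 2,300,000 + 661,000 + 283,000 = 3,244,000 m³
S = 98,894,300 / 3,244,000 = 30.4853 ‰

30.49 ‰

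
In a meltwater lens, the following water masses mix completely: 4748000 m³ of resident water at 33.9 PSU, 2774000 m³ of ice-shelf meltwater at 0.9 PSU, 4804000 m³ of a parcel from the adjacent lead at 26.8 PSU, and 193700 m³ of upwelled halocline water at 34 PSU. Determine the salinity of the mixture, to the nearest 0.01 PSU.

Salt balance:
salt = 4,748,000×33.9 + 2,774,000×0.9 + 4,804,000×26.8 + 193,700×34 = 160,957,200 + 2,496,600 + 128,747,200 + 6,585,800 = 298,786,800
volume = 4,748,000 + 2,774,000 + 4,804,000 + 193,700 = 12,519,700 m³
S = 298,786,800 / 12,519,700 = 23.8653 PSU

23.87 PSU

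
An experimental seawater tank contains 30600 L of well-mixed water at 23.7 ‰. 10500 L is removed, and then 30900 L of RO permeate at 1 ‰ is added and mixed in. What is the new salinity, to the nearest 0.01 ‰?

9.95 ‰

Remaining after removal: 20,100 L at 23.7 ‰ (salt = 476,370)
After addition: salt = 476,370 + 30,900×1 = 507,270; volume = 51,000 L
S = 507,270 / 51,000 = 9.9465 ‰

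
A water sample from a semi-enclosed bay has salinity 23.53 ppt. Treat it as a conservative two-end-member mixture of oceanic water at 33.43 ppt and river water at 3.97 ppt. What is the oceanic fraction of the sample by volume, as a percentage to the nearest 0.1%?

66.4%

Let g be the oceanic fraction. Salt balance per unit volume:
g×33.43 + (1−g)×3.97 = 23.53
g = (23.53 − 3.97) / (33.43 − 3.97) = 19.56/29.46 = 0.664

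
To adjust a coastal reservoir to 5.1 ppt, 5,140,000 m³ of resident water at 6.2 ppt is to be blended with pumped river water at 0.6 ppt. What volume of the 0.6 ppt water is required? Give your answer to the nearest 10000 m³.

1260000 m³

Salt balance: 5,140,000×6.2 + V×0.6 = (5,140,000+V)×5.1
31,868,000 + 0.6V = 26,214,000 + 5.1V
5,654,000 = 4.5V
V = 1,256,444.44 m³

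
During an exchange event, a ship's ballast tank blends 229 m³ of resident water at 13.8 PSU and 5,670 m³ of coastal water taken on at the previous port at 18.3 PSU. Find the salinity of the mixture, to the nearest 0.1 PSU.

18.1 PSU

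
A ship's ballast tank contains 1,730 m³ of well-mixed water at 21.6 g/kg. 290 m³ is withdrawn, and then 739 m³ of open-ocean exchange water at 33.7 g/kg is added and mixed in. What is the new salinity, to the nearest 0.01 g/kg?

Remaining after removal: 1,440 m³ at 21.6 g/kg (salt = 31,104)
After addition: salt = 31,104 + 739×33.7 = 56,008.3; volume = 2,179 m³
S = 56,008.3 / 2,179 = 25.7037 g/kg

25.70 g/kg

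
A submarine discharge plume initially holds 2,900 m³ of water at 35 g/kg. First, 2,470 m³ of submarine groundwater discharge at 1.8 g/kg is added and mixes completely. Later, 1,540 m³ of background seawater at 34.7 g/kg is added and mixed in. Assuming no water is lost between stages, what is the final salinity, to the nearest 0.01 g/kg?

23.07 g/kg

By conservation of dissolved salt,
Initial salt = 2,900×35 = 101,500
After stage 1: salt = 101,500 + 2,470×1.8 = 105,946; volume = 5,370 m³; S = 19.729 g/kg
After stage 2: salt = 105,946 + 1,540×34.7 = 159,384; volume = 6,910 m³
S = 159,384 / 6,910 = 23.0657 g/kg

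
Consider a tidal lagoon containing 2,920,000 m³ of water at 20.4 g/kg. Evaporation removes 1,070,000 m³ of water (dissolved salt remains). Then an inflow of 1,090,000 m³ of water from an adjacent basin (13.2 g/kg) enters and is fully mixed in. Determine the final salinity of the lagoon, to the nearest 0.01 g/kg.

25.16 g/kg

After evaporation: salt = 2,920,000×20.4 = 59,568,000; volume = 2,920,000 − 1,070,000 = 1,850,000 m³
After mixing: salt = 59,568,000 + 1,090,000×13.2 = 73,956,000; volume = 1,850,000 + 1,090,000 = 2,940,000 m³
S = 73,956,000 / 2,940,000 = 25.1551 g/kg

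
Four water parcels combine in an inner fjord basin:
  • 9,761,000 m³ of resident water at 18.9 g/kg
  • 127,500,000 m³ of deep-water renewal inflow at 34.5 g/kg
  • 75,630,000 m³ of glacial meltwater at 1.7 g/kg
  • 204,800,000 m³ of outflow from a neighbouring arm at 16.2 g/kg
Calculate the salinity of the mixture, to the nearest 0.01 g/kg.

Salt balance:
salt = 9,761,000×18.9 + 127,500,000×34.5 + 75,630,000×1.7 + 204,800,000×16.2 = 184,482,900 + 4,398,750,000 + 128,571,000 + 3,317,760,000 = 8,029,563,900
volume = 9,761,000 + 127,500,000 + 75,630,000 + 204,800,000 = 417,691,000 m³
S = 8,029,563,900 / 417,691,000 = 19.2237 g/kg

19.22 g/kg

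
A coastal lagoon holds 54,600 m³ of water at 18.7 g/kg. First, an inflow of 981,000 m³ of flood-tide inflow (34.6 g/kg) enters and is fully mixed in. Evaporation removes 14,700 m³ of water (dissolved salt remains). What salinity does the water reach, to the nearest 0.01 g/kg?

34.25 g/kg

After mixing: salt = 54,600×18.7 + 981,000×34.6 = 34,963,620; volume = 1,035,600 m³
After evaporation: salt unchanged = 34,963,620; volume = 1,035,600 − 14,700 = 1,020,900 m³
S = 34,963,620 / 1,020,900 = 34.2478 g/kg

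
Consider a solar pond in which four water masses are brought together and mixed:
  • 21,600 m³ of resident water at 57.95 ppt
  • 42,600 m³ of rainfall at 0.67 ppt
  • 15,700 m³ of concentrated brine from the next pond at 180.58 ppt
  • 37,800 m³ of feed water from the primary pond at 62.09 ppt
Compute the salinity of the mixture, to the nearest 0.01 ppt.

54.91 ppt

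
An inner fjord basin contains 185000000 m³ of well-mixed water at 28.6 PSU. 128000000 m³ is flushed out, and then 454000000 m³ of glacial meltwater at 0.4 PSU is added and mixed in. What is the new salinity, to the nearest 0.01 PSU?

Remaining after removal: 57,000,000 m³ at 28.6 PSU (salt = 1,630,200,000)
After addition: salt = 1,630,200,000 + 454,000,000×0.4 = 1,811,800,000; volume = 511,000,000 m³
S = 1,811,800,000 / 511,000,000 = 3.5456 PSU

3.55 PSU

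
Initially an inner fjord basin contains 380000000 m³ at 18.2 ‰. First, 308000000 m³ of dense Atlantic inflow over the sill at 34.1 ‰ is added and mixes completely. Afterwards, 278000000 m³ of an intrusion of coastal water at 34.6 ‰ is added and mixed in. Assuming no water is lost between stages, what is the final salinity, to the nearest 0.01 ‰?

27.99 ‰

Weighted by volume,
Initial salt = 380,000,000×18.2 = 6,916,000,000
After stage 1: salt = 6,916,000,000 + 308,000,000×34.1 = 17,418,800,000; volume = 688,000,000 m³; S = 25.318 ‰
After stage 2: salt = 17,418,800,000 + 278,000,000×34.6 = 27,037,600,000; volume = 966,000,000 m³
S = 27,037,600,000 / 966,000,000 = 27.9892 ‰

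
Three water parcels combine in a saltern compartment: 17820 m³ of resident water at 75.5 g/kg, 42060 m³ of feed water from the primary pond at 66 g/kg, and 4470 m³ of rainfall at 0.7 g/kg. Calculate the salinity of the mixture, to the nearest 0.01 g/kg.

Mass of salt is conserved:
salt = 17,820×75.5 + 42,060×66 + 4,470×0.7 = 1,345,410 + 2,775,960 + 3,129 = 4,124,499
volume = 17,820 + 42,060 + 4,470 = 64,350 m³
S = 4,124,499 / 64,350 = 64.0948 g/kg

64.09 g/kg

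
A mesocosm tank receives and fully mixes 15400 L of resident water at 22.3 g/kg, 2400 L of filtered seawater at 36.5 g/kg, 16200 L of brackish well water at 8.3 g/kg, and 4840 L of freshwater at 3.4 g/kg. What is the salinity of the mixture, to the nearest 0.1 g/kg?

Conserving salt mass:
salt = 15,400×22.3 + 2,400×36.5 + 16,200×8.3 + 4,840×3.4 = 343,420 + 87,600 + 134,460 + 16,456 = 581,936
volume = 15,400 + 2,400 + 16,200 + 4,840 = 38,840 L
S = 581,936 / 38,840 = 14.983 g/kg

15.0 g/kg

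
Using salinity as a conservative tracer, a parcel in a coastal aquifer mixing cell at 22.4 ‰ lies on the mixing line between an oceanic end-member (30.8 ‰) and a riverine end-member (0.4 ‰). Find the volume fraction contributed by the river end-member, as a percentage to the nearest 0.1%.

27.6%

Let f be the freshwater fraction. Salt balance per unit volume:
f×0.4 + (1−f)×30.8 = 22.4
f = (30.8 − 22.4) / (30.8 − 0.4) = 8.4/30.4 = 0.2763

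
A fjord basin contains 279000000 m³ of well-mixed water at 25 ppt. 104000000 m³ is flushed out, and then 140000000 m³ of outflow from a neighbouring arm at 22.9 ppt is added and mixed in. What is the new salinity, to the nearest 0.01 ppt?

24.07 ppt

Remaining after removal: 175,000,000 m³ at 25 ppt (salt = 4,375,000,000)
After addition: salt = 4,375,000,000 + 140,000,000×22.9 = 7,581,000,000; volume = 315,000,000 m³
S = 7,581,000,000 / 315,000,000 = 24.0667 ppt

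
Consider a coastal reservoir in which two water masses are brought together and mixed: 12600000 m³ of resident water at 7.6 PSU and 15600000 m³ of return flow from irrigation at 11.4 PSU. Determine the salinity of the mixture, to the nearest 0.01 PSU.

Weighted by volume,
salt = 12,600,000×7.6 + 15,600,000×11.4 = 95,760,000 + 177,840,000 = 273,600,000
volume = 12,600,000 + 15,600,000 = 28,200,000 m³
S = 273,600,000 / 28,200,000 = 9.7021 PSU

9.70 PSU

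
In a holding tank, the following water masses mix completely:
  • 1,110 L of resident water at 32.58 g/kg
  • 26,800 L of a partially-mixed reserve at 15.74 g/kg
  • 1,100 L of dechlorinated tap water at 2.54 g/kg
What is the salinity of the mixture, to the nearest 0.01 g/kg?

Conserving salt mass:
salt = 1,110×32.58 + 26,800×15.74 + 1,100×2.54 = 36,163.8 + 421,832 + 2,794 = 460,789.8
volume = 1,110 + 26,800 + 1,100 = 29,010 L
S = 460,789.8 / 29,010 = 15.8838 g/kg

15.88 g/kg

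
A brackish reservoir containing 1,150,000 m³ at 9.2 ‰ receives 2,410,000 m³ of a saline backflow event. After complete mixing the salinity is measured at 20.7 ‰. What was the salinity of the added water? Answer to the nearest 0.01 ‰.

26.19 ‰

Salt balance: 1,150,000×9.2 + 2,410,000×S = 3,560,000×20.7
10,580,000 + 2,410,000·S = 73,692,000
S = (73,692,000 − 10,580,000) / 2,410,000 = 26.1876 ‰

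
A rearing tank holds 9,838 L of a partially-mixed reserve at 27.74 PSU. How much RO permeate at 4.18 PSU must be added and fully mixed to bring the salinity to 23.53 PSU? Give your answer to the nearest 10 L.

2140 L

Salt balance: 9,838×27.74 + V×4.18 = (9,838+V)×23.53
272,906.12 + 4.18V = 231,488.14 + 23.53V
41,417.98 = 19.35V
V = 2,140.46 L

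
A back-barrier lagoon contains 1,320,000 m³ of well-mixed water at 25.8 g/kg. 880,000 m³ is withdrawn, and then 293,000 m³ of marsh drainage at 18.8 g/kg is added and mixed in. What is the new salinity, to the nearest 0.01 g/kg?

23.00 g/kg

Remaining after removal: 440,000 m³ at 25.8 g/kg (salt = 11,352,000)
After addition: salt = 11,352,000 + 293,000×18.8 = 16,860,400; volume = 733,000 m³
S = 16,860,400 / 733,000 = 23.0019 g/kg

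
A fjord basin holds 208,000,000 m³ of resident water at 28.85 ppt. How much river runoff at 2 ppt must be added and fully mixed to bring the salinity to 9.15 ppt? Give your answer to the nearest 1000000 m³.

573000000 m³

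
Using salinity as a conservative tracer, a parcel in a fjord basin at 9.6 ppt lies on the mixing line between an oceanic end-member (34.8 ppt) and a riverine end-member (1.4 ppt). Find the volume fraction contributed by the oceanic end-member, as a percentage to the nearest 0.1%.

24.6%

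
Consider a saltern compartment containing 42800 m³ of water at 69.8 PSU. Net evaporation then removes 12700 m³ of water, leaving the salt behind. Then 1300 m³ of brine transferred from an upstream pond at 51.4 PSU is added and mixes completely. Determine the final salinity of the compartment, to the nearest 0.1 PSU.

After evaporation: salt = 42,800×69.8 = 2,987,440; volume = 42,800 − 12,700 = 30,100 m³
After mixing: salt = 2,987,440 + 1,300×51.4 = 3,054,260; volume = 30,100 + 1,300 = 31,400 m³
S = 3,054,260 / 31,400 = 97.2694 PSU

97.3 PSU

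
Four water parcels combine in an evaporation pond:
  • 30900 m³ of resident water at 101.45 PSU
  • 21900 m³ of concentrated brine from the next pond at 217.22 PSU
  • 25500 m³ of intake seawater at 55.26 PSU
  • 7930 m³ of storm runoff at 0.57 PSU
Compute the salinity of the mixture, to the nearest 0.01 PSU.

Mass of salt is conserved:
salt = 30,900×101.45 + 21,900×217.22 + 25,500×55.26 + 7,930×0.57 = 3,134,805 + 4,757,118 + 1,409,130 + 4,520.1 = 9,305,573.1
volume = 30,900 + 21,900 + 25,500 + 7,930 = 86,230 m³
S = 9,305,573.1 / 86,230 = 107.9157 PSU

107.92 PSU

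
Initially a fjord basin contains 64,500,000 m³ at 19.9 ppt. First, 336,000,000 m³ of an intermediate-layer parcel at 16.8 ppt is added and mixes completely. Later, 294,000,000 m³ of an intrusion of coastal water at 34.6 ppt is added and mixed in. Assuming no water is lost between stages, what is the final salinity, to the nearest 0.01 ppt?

24.62 ppt

Conserving salt mass:
Initial salt = 64,500,000×19.9 = 1,283,550,000
After stage 1: salt = 1,283,550,000 + 336,000,000×16.8 = 6,928,350,000; volume = 400,500,000 m³; S = 17.299 ppt
After stage 2: salt = 6,928,350,000 + 294,000,000×34.6 = 17,100,750,000; volume = 694,500,000 m³
S = 17,100,750,000 / 694,500,000 = 24.6231 ppt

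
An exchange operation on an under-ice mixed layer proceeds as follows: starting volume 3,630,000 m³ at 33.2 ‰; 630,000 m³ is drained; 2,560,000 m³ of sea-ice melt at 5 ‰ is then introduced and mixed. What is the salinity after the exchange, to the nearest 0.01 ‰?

Remaining after removal: 3,000,000 m³ at 33.2 ‰ (salt = 99,600,000)
After addition: salt = 99,600,000 + 2,560,000×5 = 112,400,000; volume = 5,560,000 m³
S = 112,400,000 / 5,560,000 = 20.2158 ‰

20.22 ‰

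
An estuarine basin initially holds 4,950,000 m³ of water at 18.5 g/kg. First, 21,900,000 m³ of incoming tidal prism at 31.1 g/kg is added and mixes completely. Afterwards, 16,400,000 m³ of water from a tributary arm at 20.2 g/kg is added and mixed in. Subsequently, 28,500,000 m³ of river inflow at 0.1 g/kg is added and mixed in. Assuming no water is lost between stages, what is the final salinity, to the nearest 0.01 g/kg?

15.43 g/kg

Mass of salt is conserved:
Initial salt = 4,950,000×18.5 = 91,575,000
After stage 1: salt = 91,575,000 + 21,900,000×31.1 = 772,665,000; volume = 26,850,000 m³; S = 28.777 g/kg
After stage 2: salt = 772,665,000 + 16,400,000×20.2 = 1,103,945,000; volume = 43,250,000 m³; S = 25.525 g/kg
After stage 3: salt = 1,103,945,000 + 28,500,000×0.1 = 1,106,795,000; volume = 71,750,000 m³
S = 1,106,795,000 / 71,750,000 = 15.4257 g/kg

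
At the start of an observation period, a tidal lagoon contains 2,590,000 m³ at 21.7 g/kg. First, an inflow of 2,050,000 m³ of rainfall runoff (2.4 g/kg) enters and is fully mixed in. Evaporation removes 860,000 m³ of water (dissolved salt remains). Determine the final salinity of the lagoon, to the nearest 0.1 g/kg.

After mixing: salt = 2,590,000×21.7 + 2,050,000×2.4 = 61,123,000; volume = 4,640,000 m³
After evaporation: salt unchanged = 61,123,000; volume = 4,640,000 − 860,000 = 3,780,000 m³
S = 61,123,000 / 3,780,000 = 16.1701 g/kg

16.2 g/kg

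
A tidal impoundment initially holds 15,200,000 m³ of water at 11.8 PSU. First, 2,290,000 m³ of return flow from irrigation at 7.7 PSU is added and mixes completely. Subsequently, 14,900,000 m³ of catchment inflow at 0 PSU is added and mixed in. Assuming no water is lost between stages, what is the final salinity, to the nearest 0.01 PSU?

6.08 PSU

Salt balance:
Initial salt = 15,200,000×11.8 = 179,360,000
After stage 1: salt = 179,360,000 + 2,290,000×7.7 = 196,993,000; volume = 17,490,000 m³; S = 11.263 PSU
After stage 2: salt = 196,993,000 + 14,900,000×0 = 196,993,000; volume = 32,390,000 m³
S = 196,993,000 / 32,390,000 = 6.0819 PSU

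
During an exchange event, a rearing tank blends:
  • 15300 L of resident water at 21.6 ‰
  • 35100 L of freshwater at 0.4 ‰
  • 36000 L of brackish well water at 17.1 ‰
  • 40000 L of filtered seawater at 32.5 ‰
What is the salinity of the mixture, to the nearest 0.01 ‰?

17.88 ‰

Mass of salt is conserved:
salt = 15,300×21.6 + 35,100×0.4 + 36,000×17.1 + 40,000×32.5 = 330,480 + 14,040 + 615,600 + 1,300,000 = 2,260,120
volume = 15,300 + 35,100 + 36,000 + 40,000 = 126,400 L
S = 2,260,120 / 126,400 = 17.8807 ‰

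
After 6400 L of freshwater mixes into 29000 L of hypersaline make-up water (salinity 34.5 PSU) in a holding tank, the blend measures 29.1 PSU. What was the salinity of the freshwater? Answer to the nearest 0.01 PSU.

4.63 PSU

Salt balance: 29,000×34.5 + 6,400×S = 35,400×29.1
1,000,500 + 6,400·S = 1,030,140
S = (1,030,140 − 1,000,500) / 6,400 = 4.6313 PSU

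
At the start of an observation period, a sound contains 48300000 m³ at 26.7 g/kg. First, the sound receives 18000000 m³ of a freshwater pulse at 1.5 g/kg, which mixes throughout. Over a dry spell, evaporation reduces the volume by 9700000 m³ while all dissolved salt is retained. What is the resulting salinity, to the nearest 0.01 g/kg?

23.26 g/kg

After mixing: salt = 48,300,000×26.7 + 18,000,000×1.5 = 1,316,610,000; volume = 66,300,000 m³
After evaporation: salt unchanged = 1,316,610,000; volume = 66,300,000 − 9,700,000 = 56,600,000 m³
S = 1,316,610,000 / 56,600,000 = 23.2617 g/kg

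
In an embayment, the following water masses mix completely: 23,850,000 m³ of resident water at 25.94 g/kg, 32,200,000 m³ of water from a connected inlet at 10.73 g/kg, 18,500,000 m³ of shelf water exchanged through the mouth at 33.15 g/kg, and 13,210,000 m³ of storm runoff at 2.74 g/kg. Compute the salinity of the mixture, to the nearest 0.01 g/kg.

Conserving salt mass:
salt = 23,850,000×25.94 + 32,200,000×10.73 + 18,500,000×33.15 + 13,210,000×2.74 = 618,669,000 + 345,506,000 + 613,275,000 + 36,195,400 = 1,613,645,400
volume = 23,850,000 + 32,200,000 + 18,500,000 + 13,210,000 = 87,760,000 m³
S = 1,613,645,400 / 87,760,000 = 18.387 g/kg

18.39 g/kg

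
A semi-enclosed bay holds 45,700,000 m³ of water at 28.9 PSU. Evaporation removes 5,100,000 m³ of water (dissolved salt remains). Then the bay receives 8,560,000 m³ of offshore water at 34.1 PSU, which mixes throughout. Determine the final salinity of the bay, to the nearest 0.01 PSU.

32.80 PSU

After evaporation: salt = 45,700,000×28.9 = 1,320,730,000; volume = 45,700,000 − 5,100,000 = 40,600,000 m³
After mixing: salt = 1,320,730,000 + 8,560,000×34.1 = 1,612,626,000; volume = 40,600,000 + 8,560,000 = 49,160,000 m³
S = 1,612,626,000 / 49,160,000 = 32.8036 PSU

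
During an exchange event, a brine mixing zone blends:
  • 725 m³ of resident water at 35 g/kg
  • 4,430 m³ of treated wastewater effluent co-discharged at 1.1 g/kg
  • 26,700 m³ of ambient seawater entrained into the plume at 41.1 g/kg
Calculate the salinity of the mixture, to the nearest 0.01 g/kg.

35.40 g/kg

Mass of salt is conserved:
salt = 725×35 + 4,430×1.1 + 26,700×41.1 = 25,375 + 4,873 + 1,097,370 = 1,127,618
volume = 725 + 4,430 + 26,700 = 31,855 m³
S = 1,127,618 / 31,855 = 35.3985 g/kg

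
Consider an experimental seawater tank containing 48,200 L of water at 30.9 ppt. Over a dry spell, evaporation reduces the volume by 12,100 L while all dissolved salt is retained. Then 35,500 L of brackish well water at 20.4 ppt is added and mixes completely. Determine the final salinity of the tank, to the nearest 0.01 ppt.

30.92 ppt

After evaporation: salt = 48,200×30.9 = 1,489,380; volume = 48,200 − 12,100 = 36,100 L
After mixing: salt = 1,489,380 + 35,500×20.4 = 2,213,580; volume = 36,100 + 35,500 = 71,600 L
S = 2,213,580 / 71,600 = 30.9159 ppt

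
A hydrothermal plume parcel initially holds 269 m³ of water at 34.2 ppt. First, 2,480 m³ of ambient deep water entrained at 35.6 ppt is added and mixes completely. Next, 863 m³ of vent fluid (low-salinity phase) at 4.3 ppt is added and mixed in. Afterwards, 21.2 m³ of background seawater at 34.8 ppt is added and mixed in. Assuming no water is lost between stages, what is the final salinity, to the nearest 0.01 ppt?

Salt balance:
Initial salt = 269×34.2 = 9,199.8
After stage 1: salt = 9,199.8 + 2,480×35.6 = 97,487.8; volume = 2,749 m³; S = 35.463 ppt
After stage 2: salt = 97,487.8 + 863×4.3 = 101,198.7; volume = 3,612 m³; S = 28.017 ppt
After stage 3: salt = 101,198.7 + 21.2×34.8 = 101,936.46; volume = 3,633.2 m³
S = 101,936.46 / 3,633.2 = 28.0569 ppt

28.06 ppt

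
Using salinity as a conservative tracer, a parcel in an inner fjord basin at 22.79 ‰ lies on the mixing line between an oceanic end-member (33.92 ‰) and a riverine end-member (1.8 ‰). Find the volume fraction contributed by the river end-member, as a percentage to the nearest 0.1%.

Let f be the freshwater fraction. Salt balance per unit volume:
f×1.8 + (1−f)×33.92 = 22.79
f = (33.92 − 22.79) / (33.92 − 1.8) = 11.13/32.12 = 0.3465

34.7%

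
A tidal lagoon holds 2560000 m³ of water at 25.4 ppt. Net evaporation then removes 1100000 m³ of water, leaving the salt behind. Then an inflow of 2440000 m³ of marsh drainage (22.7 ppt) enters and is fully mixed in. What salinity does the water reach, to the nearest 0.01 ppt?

30.87 ppt

After evaporation: salt = 2,560,000×25.4 = 65,024,000; volume = 2,560,000 − 1,100,000 = 1,460,000 m³
After mixing: salt = 65,024,000 + 2,440,000×22.7 = 120,412,000; volume = 1,460,000 + 2,440,000 = 3,900,000 m³
S = 120,412,000 / 3,900,000 = 30.8749 ppt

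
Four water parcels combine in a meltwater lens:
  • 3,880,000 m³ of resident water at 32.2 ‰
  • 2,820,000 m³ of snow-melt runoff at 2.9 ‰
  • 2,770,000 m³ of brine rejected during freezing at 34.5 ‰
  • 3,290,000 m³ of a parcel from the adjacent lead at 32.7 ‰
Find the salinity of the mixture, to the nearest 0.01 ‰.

Weighted by volume,
salt = 3,880,000×32.2 + 2,820,000×2.9 + 2,770,000×34.5 + 3,290,000×32.7 = 124,936,000 + 8,178,000 + 95,565,000 + 107,583,000 = 336,262,000
volume = 3,880,000 + 2,820,000 + 2,770,000 + 3,290,000 = 12,760,000 m³
S = 336,262,000 / 12,760,000 = 26.3528 ‰

26.35 ‰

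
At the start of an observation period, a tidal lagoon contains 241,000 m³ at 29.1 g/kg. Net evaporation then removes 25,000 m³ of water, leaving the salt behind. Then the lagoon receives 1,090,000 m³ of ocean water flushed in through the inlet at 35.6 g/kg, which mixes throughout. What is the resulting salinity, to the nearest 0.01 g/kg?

35.08 g/kg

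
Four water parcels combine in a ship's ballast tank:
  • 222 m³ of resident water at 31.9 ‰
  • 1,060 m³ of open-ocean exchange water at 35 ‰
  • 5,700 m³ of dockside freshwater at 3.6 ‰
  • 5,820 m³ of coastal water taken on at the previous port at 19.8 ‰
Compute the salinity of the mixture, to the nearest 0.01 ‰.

14.06 ‰

Salt balance:
salt = 222×31.9 + 1,060×35 + 5,700×3.6 + 5,820×19.8 = 7,081.8 + 37,100 + 20,520 + 115,236 = 179,937.8
volume = 222 + 1,060 + 5,700 + 5,820 = 12,802 m³
S = 179,937.8 / 12,802 = 14.0554 ‰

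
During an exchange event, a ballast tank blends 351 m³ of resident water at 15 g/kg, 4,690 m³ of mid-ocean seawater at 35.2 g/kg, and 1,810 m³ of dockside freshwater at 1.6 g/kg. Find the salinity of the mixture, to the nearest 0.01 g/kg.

Salt balance:
salt = 351×15 + 4,690×35.2 + 1,810×1.6 = 5,265 + 165,088 + 2,896 = 173,249
volume = 351 + 4,690 + 1,810 = 6,851 m³
S = 173,249 / 6,851 = 25.2881 g/kg

25.29 g/kg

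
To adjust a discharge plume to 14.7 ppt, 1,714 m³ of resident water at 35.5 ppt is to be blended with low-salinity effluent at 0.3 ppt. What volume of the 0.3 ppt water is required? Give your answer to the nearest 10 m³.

Salt balance: 1,714×35.5 + V×0.3 = (1,714+V)×14.7
60,847 + 0.3V = 25,195.8 + 14.7V
35,651.2 = 14.4V
V = 2,475.78 m³

2480 m³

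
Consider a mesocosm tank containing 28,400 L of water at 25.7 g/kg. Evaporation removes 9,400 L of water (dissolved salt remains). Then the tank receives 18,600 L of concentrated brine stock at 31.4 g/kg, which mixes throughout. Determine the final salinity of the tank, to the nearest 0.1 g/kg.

34.9 g/kg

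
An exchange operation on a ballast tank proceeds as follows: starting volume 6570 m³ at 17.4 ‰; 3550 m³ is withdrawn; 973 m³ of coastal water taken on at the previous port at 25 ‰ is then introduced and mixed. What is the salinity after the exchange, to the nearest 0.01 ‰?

19.25 ‰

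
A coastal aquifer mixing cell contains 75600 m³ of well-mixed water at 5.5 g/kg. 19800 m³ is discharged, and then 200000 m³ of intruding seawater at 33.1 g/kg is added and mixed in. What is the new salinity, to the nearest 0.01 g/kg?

Remaining after removal: 55,800 m³ at 5.5 g/kg (salt = 306,900)
After addition: salt = 306,900 + 200,000×33.1 = 6,926,900; volume = 255,800 m³
S = 6,926,900 / 255,800 = 27.0794 g/kg

27.08 g/kg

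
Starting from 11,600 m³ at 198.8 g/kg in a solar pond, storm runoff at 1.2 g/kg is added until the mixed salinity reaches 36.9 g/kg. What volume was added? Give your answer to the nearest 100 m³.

52600 m³

Salt balance: 11,600×198.8 + V×1.2 = (11,600+V)×36.9
2,306,080 + 1.2V = 428,040 + 36.9V
1,878,040 = 35.7V
V = 52,606.16 m³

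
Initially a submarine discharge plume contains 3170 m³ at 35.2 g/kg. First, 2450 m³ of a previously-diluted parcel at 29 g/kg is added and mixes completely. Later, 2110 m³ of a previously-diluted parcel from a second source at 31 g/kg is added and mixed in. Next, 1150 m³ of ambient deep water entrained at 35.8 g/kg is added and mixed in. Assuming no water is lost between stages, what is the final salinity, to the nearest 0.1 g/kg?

Mass of salt is conserved:
Initial salt = 3,170×35.2 = 111,584
After stage 1: salt = 111,584 + 2,450×29 = 182,634; volume = 5,620 m³; S = 32.497 g/kg
After stage 2: salt = 182,634 + 2,110×31 = 248,044; volume = 7,730 m³; S = 32.088 g/kg
After stage 3: salt = 248,044 + 1,150×35.8 = 289,214; volume = 8,880 m³
S = 289,214 / 8,880 = 32.5691 g/kg

32.6 g/kg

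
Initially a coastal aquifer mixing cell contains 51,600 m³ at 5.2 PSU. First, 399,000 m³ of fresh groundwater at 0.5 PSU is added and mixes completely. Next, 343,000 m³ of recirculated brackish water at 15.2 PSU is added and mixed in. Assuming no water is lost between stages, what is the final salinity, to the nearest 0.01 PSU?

Salt balance:
Initial salt = 51,600×5.2 = 268,320
After stage 1: salt = 268,320 + 399,000×0.5 = 467,820; volume = 450,600 m³; S = 1.038 PSU
After stage 2: salt = 467,820 + 343,000×15.2 = 5,681,420; volume = 793,600 m³
S = 5,681,420 / 793,600 = 7.159 PSU

7.16 PSU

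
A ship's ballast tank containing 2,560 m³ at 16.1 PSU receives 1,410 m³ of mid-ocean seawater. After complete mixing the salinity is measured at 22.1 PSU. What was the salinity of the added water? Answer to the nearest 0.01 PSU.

32.99 PSU

Salt balance: 2,560×16.1 + 1,410×S = 3,970×22.1
41,216 + 1,410·S = 87,737
S = (87,737 − 41,216) / 1,410 = 32.9936 PSU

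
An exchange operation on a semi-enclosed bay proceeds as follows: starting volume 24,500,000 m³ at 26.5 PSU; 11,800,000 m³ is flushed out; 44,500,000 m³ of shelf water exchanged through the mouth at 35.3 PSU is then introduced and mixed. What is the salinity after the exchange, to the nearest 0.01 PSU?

Remaining after removal: 12,700,000 m³ at 26.5 PSU (salt = 336,550,000)
After addition: salt = 336,550,000 + 44,500,000×35.3 = 1,907,400,000; volume = 57,200,000 m³
S = 1,907,400,000 / 57,200,000 = 33.3462 PSU

33.35 PSU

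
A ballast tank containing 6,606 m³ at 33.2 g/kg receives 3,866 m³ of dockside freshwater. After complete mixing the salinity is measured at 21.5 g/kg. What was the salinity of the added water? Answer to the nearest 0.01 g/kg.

1.51 g/kg

Salt balance: 6,606×33.2 + 3,866×S = 10,472×21.5
219,319.2 + 3,866·S = 225,148
S = (225,148 − 219,319.2) / 3,866 = 1.5077 g/kg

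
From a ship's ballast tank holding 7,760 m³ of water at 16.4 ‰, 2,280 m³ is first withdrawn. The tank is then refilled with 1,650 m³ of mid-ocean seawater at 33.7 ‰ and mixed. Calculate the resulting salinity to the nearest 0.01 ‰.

Remaining after removal: 5,480 m³ at 16.4 ‰ (salt = 89,872)
After addition: salt = 89,872 + 1,650×33.7 = 145,477; volume = 7,130 m³
S = 145,477 / 7,130 = 20.4035 ‰

20.40 ‰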